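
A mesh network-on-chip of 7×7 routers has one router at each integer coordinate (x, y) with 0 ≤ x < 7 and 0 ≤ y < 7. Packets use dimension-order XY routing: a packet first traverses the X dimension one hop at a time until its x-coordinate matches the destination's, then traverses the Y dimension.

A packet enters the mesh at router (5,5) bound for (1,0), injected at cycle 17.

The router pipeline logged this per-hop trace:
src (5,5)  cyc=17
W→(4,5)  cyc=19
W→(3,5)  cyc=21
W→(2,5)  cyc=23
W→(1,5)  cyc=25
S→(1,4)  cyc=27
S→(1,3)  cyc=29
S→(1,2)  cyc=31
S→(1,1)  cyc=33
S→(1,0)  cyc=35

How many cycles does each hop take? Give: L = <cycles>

Δcyc across hop 0→1: 19 − 17 = 2.
One hop costs L cycles, so L = 2.

L = 2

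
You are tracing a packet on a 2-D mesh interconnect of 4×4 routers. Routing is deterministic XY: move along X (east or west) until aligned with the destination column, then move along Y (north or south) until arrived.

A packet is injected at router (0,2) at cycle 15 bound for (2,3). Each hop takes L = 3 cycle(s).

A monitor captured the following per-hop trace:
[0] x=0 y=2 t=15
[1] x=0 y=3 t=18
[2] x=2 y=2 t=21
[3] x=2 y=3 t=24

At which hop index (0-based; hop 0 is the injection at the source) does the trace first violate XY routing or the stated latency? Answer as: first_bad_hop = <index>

[1] (+0,+1) / 3c ⇒ BAD: Y-move but x=0≠2

first_bad_hop = 1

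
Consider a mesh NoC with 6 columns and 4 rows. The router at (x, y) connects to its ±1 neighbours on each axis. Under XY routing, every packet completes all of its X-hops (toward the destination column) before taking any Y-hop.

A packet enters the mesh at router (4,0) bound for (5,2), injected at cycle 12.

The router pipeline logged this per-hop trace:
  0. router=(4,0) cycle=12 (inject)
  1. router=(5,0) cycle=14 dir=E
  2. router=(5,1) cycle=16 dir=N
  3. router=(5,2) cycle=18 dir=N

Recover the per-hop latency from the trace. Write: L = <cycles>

cyc[1] − cyc[0] = 14 − 12 = 2.
Per-hop latency L = Δcyc = 2.

L = 2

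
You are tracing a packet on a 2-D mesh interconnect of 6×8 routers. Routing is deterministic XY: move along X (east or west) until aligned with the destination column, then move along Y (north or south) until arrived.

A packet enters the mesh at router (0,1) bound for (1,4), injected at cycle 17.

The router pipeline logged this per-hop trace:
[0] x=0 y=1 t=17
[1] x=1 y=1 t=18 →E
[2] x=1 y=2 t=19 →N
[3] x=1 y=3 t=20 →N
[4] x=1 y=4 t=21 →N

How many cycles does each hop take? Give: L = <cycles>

L = 1

cyc[1] − cyc[0] = 18 − 17 = 1.
Per-hop latency L = Δcyc = 1.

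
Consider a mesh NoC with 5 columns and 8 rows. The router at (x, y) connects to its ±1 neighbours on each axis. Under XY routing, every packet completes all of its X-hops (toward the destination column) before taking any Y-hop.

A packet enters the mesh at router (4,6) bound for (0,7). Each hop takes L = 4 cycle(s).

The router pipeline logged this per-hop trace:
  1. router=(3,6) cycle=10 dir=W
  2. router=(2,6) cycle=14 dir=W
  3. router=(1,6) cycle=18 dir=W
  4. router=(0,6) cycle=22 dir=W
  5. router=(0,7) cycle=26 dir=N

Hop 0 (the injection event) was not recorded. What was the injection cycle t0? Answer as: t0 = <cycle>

t0 = 6

Hop 1 reached at cycle 10; hop k is at t0 + k·L.
So t0 = 10 − 1·4 = 6.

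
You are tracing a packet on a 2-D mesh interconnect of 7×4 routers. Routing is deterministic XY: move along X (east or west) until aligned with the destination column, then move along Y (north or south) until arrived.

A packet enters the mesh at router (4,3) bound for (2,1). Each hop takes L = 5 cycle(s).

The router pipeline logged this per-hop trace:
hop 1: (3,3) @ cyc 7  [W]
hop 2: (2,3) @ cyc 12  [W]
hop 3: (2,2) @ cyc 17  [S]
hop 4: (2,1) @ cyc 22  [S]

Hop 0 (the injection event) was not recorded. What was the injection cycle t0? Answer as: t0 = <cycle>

At hop 1 the cycle is 7; in general cyc_k = t0 + kL.
t0 = cyc[1] − L = 7 − 5 = 2.

t0 = 2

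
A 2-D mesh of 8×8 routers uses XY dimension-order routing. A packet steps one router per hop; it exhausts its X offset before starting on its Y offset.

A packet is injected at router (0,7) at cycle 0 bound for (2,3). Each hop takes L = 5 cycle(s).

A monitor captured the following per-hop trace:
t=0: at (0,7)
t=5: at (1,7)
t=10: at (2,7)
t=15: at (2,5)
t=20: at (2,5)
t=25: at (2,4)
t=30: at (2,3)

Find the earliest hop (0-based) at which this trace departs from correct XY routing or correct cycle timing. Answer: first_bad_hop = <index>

hop 1: step (+1,+0), +5 cyc — ok
hop 2: step (+1,+0), +5 cyc — ok
hop 3: step (+0,-2), +5 cyc — BAD: non-unit step

first_bad_hop = 3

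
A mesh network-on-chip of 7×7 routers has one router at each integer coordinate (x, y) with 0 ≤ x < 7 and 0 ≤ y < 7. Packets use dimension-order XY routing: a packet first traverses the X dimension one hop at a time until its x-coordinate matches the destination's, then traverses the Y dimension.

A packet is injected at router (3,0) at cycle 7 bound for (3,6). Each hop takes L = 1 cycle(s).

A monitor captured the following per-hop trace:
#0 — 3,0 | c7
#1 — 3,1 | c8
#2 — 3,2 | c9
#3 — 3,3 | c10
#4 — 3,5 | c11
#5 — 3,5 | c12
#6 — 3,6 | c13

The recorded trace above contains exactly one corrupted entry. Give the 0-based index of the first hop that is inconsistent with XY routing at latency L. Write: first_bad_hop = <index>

[1] (+0,+1) / 1c ⇒ ok
[2] (+0,+1) / 1c ⇒ ok
[3] (+0,+1) / 1c ⇒ ok
[4] (+0,+2) / 1c ⇒ BAD: non-unit step

first_bad_hop = 4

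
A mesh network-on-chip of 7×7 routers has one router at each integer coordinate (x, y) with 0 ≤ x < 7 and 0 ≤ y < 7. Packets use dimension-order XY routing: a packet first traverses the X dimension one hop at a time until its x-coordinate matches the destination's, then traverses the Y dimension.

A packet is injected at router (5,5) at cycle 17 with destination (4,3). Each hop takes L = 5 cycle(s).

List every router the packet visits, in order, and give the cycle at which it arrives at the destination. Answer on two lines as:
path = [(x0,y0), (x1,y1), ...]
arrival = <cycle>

#0 — 5,5 | c17
#1 — 4,5 | c22 | W
#2 — 4,4 | c27 | S
#3 — 4,3 | c32 | S

path = [(5,5), (4,5), (4,4), (4,3)]
arrival = 32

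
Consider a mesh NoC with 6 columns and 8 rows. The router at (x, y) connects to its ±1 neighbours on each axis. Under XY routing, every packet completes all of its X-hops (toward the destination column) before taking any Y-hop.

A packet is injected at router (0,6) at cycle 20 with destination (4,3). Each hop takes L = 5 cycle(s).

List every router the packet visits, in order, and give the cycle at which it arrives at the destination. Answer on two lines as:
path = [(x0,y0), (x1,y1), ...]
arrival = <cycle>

path = [(0,6), (1,6), (2,6), (3,6), (4,6), (4,5), (4,4), (4,3)]
arrival = 55

t=20: at (0,6)
t=25: at (1,6) after E
t=30: at (2,6) after E
t=35: at (3,6) after E
t=40: at (4,6) after E
t=45: at (4,5) after S
t=50: at (4,4) after S
t=55: at (4,3) after S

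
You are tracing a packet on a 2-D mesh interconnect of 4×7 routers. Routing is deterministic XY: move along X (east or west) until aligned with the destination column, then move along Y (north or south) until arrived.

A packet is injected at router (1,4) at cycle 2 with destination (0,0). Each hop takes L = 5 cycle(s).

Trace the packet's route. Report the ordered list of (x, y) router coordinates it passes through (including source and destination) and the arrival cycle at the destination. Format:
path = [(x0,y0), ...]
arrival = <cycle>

src (1,4)  cyc=2
W→(0,4)  cyc=7
S→(0,3)  cyc=12
S→(0,2)  cyc=17
S→(0,1)  cyc=22
S→(0,0)  cyc=27

path = [(1,4), (0,4), (0,3), (0,2), (0,1), (0,0)]
arrival = 27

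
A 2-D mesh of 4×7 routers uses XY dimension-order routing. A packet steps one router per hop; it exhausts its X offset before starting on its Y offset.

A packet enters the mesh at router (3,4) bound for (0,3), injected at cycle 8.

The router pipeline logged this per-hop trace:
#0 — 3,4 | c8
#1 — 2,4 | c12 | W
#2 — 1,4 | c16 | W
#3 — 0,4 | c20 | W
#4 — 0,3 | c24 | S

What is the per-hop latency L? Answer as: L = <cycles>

cyc[1] − cyc[0] = 12 − 8 = 4.
One hop costs L cycles, so L = 4.

L = 4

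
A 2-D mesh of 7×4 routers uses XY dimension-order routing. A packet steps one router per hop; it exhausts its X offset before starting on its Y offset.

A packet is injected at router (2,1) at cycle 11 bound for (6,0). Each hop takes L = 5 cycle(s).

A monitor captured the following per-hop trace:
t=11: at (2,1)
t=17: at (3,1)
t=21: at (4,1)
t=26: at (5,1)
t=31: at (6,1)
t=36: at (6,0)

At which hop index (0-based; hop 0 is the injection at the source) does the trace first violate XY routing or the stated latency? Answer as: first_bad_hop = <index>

first_bad_hop = 1

  1: Δx=+1 Δy=+0 Δt=6 [BAD: Δcyc=6≠L]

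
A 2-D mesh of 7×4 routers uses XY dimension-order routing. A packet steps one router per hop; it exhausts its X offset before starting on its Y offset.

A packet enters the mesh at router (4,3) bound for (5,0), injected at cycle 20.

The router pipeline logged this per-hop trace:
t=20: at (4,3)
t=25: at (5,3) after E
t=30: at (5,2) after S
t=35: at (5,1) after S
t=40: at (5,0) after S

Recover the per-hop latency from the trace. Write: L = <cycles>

Δcyc across hop 0→1: 25 − 20 = 5.
Per-hop latency L = Δcyc = 5.

L = 5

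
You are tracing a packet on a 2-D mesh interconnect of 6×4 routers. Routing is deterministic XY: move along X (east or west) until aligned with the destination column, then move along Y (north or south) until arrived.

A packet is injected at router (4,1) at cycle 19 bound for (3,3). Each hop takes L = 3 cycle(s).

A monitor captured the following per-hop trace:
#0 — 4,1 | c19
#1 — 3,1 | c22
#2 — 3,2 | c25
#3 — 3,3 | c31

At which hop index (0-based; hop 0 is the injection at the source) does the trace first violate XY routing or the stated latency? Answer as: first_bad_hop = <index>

first_bad_hop = 3

  1: Δx=-1 Δy=+0 Δt=3 [ok]
  2: Δx=+0 Δy=+1 Δt=3 [ok]
  3: Δx=+0 Δy=+1 Δt=6 [BAD: Δcyc=6≠L]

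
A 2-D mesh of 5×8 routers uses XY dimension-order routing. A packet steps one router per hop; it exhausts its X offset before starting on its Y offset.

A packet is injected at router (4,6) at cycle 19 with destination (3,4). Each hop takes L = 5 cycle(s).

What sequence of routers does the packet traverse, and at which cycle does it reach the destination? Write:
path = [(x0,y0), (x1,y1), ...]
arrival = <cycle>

path = [(4,6), (3,6), (3,5), (3,4)]
arrival = 34

  0. router=(4,6) cycle=19 (inject)
  1. router=(3,6) cycle=24 dir=W
  2. router=(3,5) cycle=29 dir=S
  3. router=(3,4) cycle=34 dir=S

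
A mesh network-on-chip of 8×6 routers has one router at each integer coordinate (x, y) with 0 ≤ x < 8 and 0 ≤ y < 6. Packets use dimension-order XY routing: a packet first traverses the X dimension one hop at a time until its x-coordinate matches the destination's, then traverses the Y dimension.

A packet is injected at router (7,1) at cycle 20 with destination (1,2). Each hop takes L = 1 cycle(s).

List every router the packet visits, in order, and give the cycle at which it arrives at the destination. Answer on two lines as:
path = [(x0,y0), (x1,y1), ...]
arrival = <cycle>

hop 0: (7,1) @ cyc 20
hop 1: (6,1) @ cyc 21  [W]
hop 2: (5,1) @ cyc 22  [W]
hop 3: (4,1) @ cyc 23  [W]
hop 4: (3,1) @ cyc 24  [W]
hop 5: (2,1) @ cyc 25  [W]
hop 6: (1,1) @ cyc 26  [W]
hop 7: (1,2) @ cyc 27  [N]

path = [(7,1), (6,1), (5,1), (4,1), (3,1), (2,1), (1,1), (1,2)]
arrival = 27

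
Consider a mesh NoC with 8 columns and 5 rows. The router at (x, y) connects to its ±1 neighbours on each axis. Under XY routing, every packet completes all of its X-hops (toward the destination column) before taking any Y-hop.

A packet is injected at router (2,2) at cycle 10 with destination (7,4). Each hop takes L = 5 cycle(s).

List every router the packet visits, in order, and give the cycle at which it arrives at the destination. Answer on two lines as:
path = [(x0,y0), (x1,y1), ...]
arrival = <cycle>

path = [(2,2), (3,2), (4,2), (5,2), (6,2), (7,2), (7,3), (7,4)]
arrival = 45

hop 0: (2,2) @ cyc 10
hop 1: (3,2) @ cyc 15  [E]
hop 2: (4,2) @ cyc 20  [E]
hop 3: (5,2) @ cyc 25  [E]
hop 4: (6,2) @ cyc 30  [E]
hop 5: (7,2) @ cyc 35  [E]
hop 6: (7,3) @ cyc 40  [N]
hop 7: (7,4) @ cyc 45  [N]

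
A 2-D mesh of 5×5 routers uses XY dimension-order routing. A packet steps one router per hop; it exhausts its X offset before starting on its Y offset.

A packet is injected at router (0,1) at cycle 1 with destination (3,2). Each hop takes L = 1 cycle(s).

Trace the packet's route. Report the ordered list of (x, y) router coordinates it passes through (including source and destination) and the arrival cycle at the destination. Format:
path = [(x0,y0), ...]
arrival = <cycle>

t=1: at (0,1)
t=2: at (1,1) after E
t=3: at (2,1) after E
t=4: at (3,1) after E
t=5: at (3,2) after N

path = [(0,1), (1,1), (2,1), (3,1), (3,2)]
arrival = 5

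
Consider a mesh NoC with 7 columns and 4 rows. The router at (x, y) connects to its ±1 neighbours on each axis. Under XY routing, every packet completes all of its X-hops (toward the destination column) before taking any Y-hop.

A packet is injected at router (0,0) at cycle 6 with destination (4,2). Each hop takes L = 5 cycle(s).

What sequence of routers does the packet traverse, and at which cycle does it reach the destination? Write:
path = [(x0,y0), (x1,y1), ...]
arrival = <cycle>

path = [(0,0), (1,0), (2,0), (3,0), (4,0), (4,1), (4,2)]
arrival = 36

t=6: at (0,0)
t=11: at (1,0) after E
t=16: at (2,0) after E
t=21: at (3,0) after E
t=26: at (4,0) after E
t=31: at (4,1) after N
t=36: at (4,2) after N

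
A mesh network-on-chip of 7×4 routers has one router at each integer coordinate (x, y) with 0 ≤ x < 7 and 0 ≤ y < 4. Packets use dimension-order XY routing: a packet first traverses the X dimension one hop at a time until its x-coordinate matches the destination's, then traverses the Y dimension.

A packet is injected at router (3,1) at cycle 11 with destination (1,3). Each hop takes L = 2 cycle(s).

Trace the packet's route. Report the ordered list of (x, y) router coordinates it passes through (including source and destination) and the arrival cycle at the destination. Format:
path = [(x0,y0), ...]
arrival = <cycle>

path = [(3,1), (2,1), (1,1), (1,2), (1,3)]
arrival = 19

  0. router=(3,1) cycle=11 (inject)
  1. router=(2,1) cycle=13 dir=W
  2. router=(1,1) cycle=15 dir=W
  3. router=(1,2) cycle=17 dir=N
  4. router=(1,3) cycle=19 dir=N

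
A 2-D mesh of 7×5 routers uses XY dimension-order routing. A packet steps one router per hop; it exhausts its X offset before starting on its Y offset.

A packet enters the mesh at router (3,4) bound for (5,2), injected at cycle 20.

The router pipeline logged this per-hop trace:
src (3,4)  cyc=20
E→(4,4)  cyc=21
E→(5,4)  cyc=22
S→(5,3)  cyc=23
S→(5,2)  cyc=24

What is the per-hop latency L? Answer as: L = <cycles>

L = 1

Δcyc across hop 0→1: 21 − 20 = 1.
Each hop adds L, hence L = 1.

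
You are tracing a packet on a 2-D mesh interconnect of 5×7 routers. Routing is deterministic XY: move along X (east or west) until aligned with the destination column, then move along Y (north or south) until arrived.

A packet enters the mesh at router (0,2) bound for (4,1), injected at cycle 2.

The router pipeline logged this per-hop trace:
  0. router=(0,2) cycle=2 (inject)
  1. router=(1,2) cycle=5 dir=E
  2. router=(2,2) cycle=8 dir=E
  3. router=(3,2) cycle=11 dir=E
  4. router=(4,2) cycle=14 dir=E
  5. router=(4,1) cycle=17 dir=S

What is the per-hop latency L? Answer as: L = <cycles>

From hop 0 (2) to hop 1 (5): +3 cycles.
Per-hop latency L = Δcyc = 3.

L = 3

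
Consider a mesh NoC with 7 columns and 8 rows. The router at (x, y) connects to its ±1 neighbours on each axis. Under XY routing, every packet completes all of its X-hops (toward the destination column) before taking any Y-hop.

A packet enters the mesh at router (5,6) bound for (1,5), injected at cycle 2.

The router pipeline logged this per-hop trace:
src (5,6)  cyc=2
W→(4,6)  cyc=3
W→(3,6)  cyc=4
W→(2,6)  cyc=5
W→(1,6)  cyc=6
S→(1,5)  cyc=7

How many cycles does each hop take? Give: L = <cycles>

L = 1

Δcyc across hop 0→1: 3 − 2 = 1.
Each hop adds L, hence L = 1.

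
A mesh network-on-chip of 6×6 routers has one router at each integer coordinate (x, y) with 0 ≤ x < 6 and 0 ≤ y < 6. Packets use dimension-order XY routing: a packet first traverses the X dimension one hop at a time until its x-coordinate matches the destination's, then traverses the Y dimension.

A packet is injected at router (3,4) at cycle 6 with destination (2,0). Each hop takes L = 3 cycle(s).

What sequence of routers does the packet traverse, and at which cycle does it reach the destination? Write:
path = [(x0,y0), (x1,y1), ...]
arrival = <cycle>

path = [(3,4), (2,4), (2,3), (2,2), (2,1), (2,0)]
arrival = 21

[0] x=3 y=4 t=6
[1] x=2 y=4 t=9 →W
[2] x=2 y=3 t=12 →S
[3] x=2 y=2 t=15 →S
[4] x=2 y=1 t=18 →S
[5] x=2 y=0 t=21 →S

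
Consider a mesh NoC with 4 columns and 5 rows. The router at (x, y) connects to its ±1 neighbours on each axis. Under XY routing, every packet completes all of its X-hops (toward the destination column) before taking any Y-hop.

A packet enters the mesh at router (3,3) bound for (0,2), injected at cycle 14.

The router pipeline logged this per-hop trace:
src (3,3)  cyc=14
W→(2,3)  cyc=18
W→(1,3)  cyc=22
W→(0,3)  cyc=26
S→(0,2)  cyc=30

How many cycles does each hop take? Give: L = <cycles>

cyc[1] − cyc[0] = 18 − 14 = 4.
Each hop adds L, hence L = 4.

L = 4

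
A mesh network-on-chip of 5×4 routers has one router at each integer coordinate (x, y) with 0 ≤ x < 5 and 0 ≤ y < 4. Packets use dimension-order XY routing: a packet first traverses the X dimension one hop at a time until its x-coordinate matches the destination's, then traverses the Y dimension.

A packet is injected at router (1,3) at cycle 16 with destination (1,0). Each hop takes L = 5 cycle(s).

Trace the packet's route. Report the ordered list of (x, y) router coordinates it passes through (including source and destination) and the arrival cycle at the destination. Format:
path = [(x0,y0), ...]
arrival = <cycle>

path = [(1,3), (1,2), (1,1), (1,0)]
arrival = 31

t=16: at (1,3)
t=21: at (1,2) after S
t=26: at (1,1) after S
t=31: at (1,0) after S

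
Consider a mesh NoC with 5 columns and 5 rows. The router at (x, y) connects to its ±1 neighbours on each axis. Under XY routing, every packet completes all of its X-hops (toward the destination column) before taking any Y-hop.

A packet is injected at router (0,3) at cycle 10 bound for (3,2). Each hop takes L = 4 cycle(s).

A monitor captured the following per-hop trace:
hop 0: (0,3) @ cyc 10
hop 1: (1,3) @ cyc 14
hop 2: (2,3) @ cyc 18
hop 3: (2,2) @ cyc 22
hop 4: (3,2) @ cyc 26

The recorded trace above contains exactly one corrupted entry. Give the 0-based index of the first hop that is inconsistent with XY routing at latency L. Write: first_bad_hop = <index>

first_bad_hop = 3

check 1→ d=(1,0) cyc+4: ok
check 2→ d=(1,0) cyc+4: ok
check 3→ d=(0,-1) cyc+4: BAD: Y-move but x=2≠3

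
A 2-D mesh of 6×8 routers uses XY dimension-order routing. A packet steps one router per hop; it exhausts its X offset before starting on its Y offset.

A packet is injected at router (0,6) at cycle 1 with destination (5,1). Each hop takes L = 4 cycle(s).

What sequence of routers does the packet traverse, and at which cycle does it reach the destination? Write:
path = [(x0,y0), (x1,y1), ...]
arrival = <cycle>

t=1: at (0,6)
t=5: at (1,6) after E
t=9: at (2,6) after E
t=13: at (3,6) after E
t=17: at (4,6) after E
t=21: at (5,6) after E
t=25: at (5,5) after S
t=29: at (5,4) after S
t=33: at (5,3) after S
t=37: at (5,2) after S
t=41: at (5,1) after S

path = [(0,6), (1,6), (2,6), (3,6), (4,6), (5,6), (5,5), (5,4), (5,3), (5,2), (5,1)]
arrival = 41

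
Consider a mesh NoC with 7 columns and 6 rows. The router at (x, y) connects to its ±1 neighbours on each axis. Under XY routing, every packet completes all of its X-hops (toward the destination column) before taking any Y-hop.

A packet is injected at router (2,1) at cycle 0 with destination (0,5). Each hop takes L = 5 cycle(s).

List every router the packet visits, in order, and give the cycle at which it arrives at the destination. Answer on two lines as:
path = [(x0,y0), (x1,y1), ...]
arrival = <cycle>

path = [(2,1), (1,1), (0,1), (0,2), (0,3), (0,4), (0,5)]
arrival = 30

src (2,1)  cyc=0
W→(1,1)  cyc=5
W→(0,1)  cyc=10
N→(0,2)  cyc=15
N→(0,3)  cyc=20
N→(0,4)  cyc=25
N→(0,5)  cyc=30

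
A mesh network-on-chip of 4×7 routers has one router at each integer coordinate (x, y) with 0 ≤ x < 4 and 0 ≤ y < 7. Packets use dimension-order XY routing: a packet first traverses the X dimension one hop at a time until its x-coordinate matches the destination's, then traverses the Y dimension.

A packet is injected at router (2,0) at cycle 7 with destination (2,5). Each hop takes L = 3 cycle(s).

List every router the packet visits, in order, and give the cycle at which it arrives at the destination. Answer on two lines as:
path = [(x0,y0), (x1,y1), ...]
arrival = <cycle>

path = [(2,0), (2,1), (2,2), (2,3), (2,4), (2,5)]
arrival = 22

src (2,0)  cyc=7
N→(2,1)  cyc=10
N→(2,2)  cyc=13
N→(2,3)  cyc=16
N→(2,4)  cyc=19
N→(2,5)  cyc=22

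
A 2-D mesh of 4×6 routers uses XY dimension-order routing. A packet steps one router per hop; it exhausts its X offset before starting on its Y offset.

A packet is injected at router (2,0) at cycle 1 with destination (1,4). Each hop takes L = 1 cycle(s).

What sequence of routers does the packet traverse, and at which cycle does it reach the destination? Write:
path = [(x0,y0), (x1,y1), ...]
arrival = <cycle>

path = [(2,0), (1,0), (1,1), (1,2), (1,3), (1,4)]
arrival = 6

[0] x=2 y=0 t=1
[1] x=1 y=0 t=2 →W
[2] x=1 y=1 t=3 →N
[3] x=1 y=2 t=4 →N
[4] x=1 y=3 t=5 →N
[5] x=1 y=4 t=6 →N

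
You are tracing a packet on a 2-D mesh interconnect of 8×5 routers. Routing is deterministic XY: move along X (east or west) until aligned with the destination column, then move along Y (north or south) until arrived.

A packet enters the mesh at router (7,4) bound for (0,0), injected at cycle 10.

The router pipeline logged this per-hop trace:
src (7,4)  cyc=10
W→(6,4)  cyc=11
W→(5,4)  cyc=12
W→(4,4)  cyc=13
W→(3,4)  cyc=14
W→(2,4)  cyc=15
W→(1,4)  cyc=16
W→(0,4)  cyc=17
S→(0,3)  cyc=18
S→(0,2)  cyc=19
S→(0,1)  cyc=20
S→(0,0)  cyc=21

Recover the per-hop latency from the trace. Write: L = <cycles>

L = 1

From hop 0 (10) to hop 1 (11): +1 cycles.
Per-hop latency L = Δcyc = 1.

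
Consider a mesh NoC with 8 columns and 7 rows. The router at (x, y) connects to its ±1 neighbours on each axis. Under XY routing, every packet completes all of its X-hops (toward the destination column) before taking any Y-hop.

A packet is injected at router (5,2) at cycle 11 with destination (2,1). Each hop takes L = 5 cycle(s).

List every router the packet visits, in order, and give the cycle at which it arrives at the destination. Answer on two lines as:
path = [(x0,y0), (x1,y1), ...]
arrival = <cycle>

t=11: at (5,2)
t=16: at (4,2) after W
t=21: at (3,2) after W
t=26: at (2,2) after W
t=31: at (2,1) after S

path = [(5,2), (4,2), (3,2), (2,2), (2,1)]
arrival = 31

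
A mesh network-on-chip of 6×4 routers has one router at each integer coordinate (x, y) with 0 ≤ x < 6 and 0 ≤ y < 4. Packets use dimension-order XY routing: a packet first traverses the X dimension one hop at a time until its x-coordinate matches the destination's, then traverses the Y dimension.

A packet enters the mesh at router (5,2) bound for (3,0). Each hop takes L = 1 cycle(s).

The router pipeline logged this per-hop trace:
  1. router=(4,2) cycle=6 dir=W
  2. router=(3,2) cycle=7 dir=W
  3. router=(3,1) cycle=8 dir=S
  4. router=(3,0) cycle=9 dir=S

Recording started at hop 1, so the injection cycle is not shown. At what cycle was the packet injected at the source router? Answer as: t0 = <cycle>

At hop 1 the cycle is 6; in general cyc_k = t0 + kL.
t0 = cyc[1] − L = 6 − 1 = 5.

t0 = 5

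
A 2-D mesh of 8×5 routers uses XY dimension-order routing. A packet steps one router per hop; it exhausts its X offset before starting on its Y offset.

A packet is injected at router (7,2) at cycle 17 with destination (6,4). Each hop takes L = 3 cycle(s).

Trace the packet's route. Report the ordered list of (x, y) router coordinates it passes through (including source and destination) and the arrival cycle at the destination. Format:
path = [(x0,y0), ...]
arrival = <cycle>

[0] x=7 y=2 t=17
[1] x=6 y=2 t=20 →W
[2] x=6 y=3 t=23 →N
[3] x=6 y=4 t=26 →N

path = [(7,2), (6,2), (6,3), (6,4)]
arrival = 26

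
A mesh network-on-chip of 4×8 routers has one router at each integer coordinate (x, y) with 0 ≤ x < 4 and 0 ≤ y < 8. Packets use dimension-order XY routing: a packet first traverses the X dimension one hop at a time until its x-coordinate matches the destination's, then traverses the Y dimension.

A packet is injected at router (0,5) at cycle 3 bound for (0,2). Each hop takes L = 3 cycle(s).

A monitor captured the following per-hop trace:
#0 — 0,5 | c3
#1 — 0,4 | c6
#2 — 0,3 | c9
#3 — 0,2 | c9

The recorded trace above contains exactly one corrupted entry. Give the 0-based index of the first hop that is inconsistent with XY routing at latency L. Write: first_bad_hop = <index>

hop 1: step (+0,-1), +3 cyc — ok
hop 2: step (+0,-1), +3 cyc — ok
hop 3: step (+0,-1), +0 cyc — BAD: Δcyc=0≠L

first_bad_hop = 3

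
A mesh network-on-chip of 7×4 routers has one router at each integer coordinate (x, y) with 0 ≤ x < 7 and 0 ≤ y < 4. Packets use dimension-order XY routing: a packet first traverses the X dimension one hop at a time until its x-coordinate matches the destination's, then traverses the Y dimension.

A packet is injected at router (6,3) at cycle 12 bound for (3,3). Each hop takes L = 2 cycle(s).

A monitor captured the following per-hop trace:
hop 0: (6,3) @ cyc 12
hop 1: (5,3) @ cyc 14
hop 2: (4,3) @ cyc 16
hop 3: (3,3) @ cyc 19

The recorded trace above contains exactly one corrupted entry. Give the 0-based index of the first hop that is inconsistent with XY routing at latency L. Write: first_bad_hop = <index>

first_bad_hop = 3

  1: Δx=-1 Δy=+0 Δt=2 [ok]
  2: Δx=-1 Δy=+0 Δt=2 [ok]
  3: Δx=-1 Δy=+0 Δt=3 [BAD: Δcyc=3≠L]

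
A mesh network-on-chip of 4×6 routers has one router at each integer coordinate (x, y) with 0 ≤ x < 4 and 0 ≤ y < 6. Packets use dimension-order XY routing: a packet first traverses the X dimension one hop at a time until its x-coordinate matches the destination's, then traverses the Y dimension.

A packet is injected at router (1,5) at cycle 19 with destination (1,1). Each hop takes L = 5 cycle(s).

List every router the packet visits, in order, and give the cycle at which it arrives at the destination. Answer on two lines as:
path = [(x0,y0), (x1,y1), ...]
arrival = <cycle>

path = [(1,5), (1,4), (1,3), (1,2), (1,1)]
arrival = 39

[0] x=1 y=5 t=19
[1] x=1 y=4 t=24 →S
[2] x=1 y=3 t=29 →S
[3] x=1 y=2 t=34 →S
[4] x=1 y=1 t=39 →S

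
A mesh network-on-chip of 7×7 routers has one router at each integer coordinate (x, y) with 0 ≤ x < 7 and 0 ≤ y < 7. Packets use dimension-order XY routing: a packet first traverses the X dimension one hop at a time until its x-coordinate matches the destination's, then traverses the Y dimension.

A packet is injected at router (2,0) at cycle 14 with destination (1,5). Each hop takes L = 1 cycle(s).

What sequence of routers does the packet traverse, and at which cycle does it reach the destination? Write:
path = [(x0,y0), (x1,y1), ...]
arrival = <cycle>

path = [(2,0), (1,0), (1,1), (1,2), (1,3), (1,4), (1,5)]
arrival = 20

[0] x=2 y=0 t=14
[1] x=1 y=0 t=15 →W
[2] x=1 y=1 t=16 →N
[3] x=1 y=2 t=17 →N
[4] x=1 y=3 t=18 →N
[5] x=1 y=4 t=19 →N
[6] x=1 y=5 t=20 →N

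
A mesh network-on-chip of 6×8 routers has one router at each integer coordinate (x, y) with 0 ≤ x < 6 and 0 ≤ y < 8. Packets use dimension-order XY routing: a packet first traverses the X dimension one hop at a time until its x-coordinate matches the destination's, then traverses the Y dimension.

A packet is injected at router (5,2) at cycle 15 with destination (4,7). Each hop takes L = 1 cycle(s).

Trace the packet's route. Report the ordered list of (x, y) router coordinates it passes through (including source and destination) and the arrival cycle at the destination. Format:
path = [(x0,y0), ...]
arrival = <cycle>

path = [(5,2), (4,2), (4,3), (4,4), (4,5), (4,6), (4,7)]
arrival = 21

[0] x=5 y=2 t=15
[1] x=4 y=2 t=16 →W
[2] x=4 y=3 t=17 →N
[3] x=4 y=4 t=18 →N
[4] x=4 y=5 t=19 →N
[5] x=4 y=6 t=20 →N
[6] x=4 y=7 t=21 →N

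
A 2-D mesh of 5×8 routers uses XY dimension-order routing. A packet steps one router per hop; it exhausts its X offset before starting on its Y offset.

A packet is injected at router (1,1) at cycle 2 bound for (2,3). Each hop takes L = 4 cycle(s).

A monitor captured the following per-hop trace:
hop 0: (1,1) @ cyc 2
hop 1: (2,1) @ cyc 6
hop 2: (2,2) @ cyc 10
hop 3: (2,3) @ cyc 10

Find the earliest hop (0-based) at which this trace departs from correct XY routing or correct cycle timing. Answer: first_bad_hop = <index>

hop 1: step (+1,+0), +4 cyc — ok
hop 2: step (+0,+1), +4 cyc — ok
hop 3: step (+0,+1), +0 cyc — BAD: Δcyc=0≠L

first_bad_hop = 3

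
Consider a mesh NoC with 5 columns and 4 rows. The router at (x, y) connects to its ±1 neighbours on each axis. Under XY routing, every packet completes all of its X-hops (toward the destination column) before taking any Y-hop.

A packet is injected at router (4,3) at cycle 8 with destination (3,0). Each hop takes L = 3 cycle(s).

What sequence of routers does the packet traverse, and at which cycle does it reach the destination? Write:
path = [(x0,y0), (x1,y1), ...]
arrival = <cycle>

#0 — 4,3 | c8
#1 — 3,3 | c11 | W
#2 — 3,2 | c14 | S
#3 — 3,1 | c17 | S
#4 — 3,0 | c20 | S

path = [(4,3), (3,3), (3,2), (3,1), (3,0)]
arrival = 20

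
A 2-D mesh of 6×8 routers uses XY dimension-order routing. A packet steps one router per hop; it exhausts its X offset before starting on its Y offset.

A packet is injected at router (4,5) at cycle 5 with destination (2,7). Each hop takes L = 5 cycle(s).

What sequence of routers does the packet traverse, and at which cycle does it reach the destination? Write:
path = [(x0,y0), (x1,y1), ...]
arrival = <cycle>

src (4,5)  cyc=5
W→(3,5)  cyc=10
W→(2,5)  cyc=15
N→(2,6)  cyc=20
N→(2,7)  cyc=25

path = [(4,5), (3,5), (2,5), (2,6), (2,7)]
arrival = 25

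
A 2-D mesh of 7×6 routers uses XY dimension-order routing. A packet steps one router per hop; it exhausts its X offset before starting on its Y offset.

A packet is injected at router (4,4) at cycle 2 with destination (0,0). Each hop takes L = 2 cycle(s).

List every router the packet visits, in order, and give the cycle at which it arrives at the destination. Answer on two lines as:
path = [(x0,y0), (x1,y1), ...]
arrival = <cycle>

hop 0: (4,4) @ cyc 2
hop 1: (3,4) @ cyc 4  [W]
hop 2: (2,4) @ cyc 6  [W]
hop 3: (1,4) @ cyc 8  [W]
hop 4: (0,4) @ cyc 10  [W]
hop 5: (0,3) @ cyc 12  [S]
hop 6: (0,2) @ cyc 14  [S]
hop 7: (0,1) @ cyc 16  [S]
hop 8: (0,0) @ cyc 18  [S]

path = [(4,4), (3,4), (2,4), (1,4), (0,4), (0,3), (0,2), (0,1), (0,0)]
arrival = 18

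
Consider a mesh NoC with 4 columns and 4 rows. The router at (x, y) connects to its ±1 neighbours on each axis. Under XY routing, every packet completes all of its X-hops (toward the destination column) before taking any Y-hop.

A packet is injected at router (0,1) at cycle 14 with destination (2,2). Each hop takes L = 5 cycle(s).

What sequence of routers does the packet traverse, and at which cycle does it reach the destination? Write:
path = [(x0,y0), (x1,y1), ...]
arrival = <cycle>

[0] x=0 y=1 t=14
[1] x=1 y=1 t=19 →E
[2] x=2 y=1 t=24 →E
[3] x=2 y=2 t=29 →N

path = [(0,1), (1,1), (2,1), (2,2)]
arrival = 29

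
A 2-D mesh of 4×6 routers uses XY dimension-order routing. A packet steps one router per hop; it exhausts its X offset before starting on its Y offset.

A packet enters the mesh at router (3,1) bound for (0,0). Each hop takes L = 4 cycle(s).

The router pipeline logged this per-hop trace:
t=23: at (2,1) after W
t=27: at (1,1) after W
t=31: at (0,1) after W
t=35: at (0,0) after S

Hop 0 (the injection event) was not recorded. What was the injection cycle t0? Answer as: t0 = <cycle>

At hop 1 the cycle is 23; in general cyc_k = t0 + kL.
So t0 = 23 − 1·4 = 19.

t0 = 19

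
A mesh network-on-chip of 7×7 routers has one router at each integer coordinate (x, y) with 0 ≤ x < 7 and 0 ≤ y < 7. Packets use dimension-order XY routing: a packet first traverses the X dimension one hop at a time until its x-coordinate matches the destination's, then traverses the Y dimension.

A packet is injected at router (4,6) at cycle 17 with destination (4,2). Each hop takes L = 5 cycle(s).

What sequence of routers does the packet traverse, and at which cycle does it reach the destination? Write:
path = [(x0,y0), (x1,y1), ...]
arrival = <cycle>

  0. router=(4,6) cycle=17 (inject)
  1. router=(4,5) cycle=22 dir=S
  2. router=(4,4) cycle=27 dir=S
  3. router=(4,3) cycle=32 dir=S
  4. router=(4,2) cycle=37 dir=S

path = [(4,6), (4,5), (4,4), (4,3), (4,2)]
arrival = 37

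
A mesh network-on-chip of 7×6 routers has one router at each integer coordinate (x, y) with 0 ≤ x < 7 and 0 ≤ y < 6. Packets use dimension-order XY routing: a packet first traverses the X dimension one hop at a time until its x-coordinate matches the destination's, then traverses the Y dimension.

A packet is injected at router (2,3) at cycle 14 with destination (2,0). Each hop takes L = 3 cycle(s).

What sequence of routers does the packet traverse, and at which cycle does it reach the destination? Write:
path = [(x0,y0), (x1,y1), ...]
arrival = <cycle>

path = [(2,3), (2,2), (2,1), (2,0)]
arrival = 23

src (2,3)  cyc=14
S→(2,2)  cyc=17
S→(2,1)  cyc=20
S→(2,0)  cyc=23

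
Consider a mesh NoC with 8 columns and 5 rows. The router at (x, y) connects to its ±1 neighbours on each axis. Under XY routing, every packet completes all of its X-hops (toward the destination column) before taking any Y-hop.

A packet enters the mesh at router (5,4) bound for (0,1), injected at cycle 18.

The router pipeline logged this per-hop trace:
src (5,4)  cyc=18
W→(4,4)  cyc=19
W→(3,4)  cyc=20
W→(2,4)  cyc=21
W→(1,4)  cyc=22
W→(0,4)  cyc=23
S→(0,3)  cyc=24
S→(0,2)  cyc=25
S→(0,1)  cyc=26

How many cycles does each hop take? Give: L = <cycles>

cyc[1] − cyc[0] = 19 − 18 = 1.
Per-hop latency L = Δcyc = 1.

L = 1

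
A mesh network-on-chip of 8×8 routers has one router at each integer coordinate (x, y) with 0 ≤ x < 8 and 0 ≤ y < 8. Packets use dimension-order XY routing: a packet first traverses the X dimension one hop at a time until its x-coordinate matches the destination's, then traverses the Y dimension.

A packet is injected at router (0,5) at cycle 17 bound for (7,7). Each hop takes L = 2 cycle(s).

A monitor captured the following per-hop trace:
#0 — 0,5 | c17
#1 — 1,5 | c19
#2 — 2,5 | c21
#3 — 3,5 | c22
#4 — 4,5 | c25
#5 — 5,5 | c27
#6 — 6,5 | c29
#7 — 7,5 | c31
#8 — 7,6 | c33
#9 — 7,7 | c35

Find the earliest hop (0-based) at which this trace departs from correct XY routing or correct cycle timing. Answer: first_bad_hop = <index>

hop 1: step (+1,+0), +2 cyc — ok
hop 2: step (+1,+0), +2 cyc — ok
hop 3: step (+1,+0), +1 cyc — BAD: Δcyc=1≠L

first_bad_hop = 3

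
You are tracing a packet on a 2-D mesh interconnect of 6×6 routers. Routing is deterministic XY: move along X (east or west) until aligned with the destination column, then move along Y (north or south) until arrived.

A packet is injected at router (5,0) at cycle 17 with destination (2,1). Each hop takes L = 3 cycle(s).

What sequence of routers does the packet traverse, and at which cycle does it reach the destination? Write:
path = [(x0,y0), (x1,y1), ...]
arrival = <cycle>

t=17: at (5,0)
t=20: at (4,0) after W
t=23: at (3,0) after W
t=26: at (2,0) after W
t=29: at (2,1) after N

path = [(5,0), (4,0), (3,0), (2,0), (2,1)]
arrival = 29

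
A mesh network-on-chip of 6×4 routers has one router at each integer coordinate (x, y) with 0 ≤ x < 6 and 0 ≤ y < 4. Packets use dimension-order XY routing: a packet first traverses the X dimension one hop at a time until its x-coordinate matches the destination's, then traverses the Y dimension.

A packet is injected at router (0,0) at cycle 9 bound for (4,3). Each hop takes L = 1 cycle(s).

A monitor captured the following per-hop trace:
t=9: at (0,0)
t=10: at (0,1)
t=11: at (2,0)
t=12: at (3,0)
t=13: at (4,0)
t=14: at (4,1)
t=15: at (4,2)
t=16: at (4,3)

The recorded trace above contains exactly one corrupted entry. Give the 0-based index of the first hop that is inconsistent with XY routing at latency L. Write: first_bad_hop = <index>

first_bad_hop = 1

hop 1: step (+0,+1), +1 cyc — BAD: Y-move but x=0≠4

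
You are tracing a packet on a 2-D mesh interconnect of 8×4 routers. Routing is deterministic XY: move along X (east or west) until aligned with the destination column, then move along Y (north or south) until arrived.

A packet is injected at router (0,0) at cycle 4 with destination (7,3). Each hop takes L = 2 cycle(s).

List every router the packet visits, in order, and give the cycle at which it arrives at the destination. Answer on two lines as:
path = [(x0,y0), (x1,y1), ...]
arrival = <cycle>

path = [(0,0), (1,0), (2,0), (3,0), (4,0), (5,0), (6,0), (7,0), (7,1), (7,2), (7,3)]
arrival = 24

#0 — 0,0 | c4
#1 — 1,0 | c6 | E
#2 — 2,0 | c8 | E
#3 — 3,0 | c10 | E
#4 — 4,0 | c12 | E
#5 — 5,0 | c14 | E
#6 — 6,0 | c16 | E
#7 — 7,0 | c18 | E
#8 — 7,1 | c20 | N
#9 — 7,2 | c22 | N
#10 — 7,3 | c24 | N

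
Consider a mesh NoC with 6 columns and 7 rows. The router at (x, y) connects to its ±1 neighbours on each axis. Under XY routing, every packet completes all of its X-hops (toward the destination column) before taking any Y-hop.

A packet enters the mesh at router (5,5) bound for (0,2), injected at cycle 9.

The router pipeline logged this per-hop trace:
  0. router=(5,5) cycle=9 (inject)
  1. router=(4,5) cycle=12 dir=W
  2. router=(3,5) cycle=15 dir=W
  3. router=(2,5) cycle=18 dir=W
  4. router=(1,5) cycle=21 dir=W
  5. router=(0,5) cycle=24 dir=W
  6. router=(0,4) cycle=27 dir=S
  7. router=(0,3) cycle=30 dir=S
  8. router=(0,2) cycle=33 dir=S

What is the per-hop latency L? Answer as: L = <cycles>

L = 3

cyc[1] − cyc[0] = 12 − 9 = 3.
Each hop adds L, hence L = 3.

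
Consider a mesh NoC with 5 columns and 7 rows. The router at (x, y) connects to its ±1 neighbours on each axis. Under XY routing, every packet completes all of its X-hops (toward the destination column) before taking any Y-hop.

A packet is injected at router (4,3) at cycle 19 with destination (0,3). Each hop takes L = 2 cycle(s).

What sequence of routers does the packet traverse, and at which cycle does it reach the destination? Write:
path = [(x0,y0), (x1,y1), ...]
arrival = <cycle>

[0] x=4 y=3 t=19
[1] x=3 y=3 t=21 →W
[2] x=2 y=3 t=23 →W
[3] x=1 y=3 t=25 →W
[4] x=0 y=3 t=27 →W

path = [(4,3), (3,3), (2,3), (1,3), (0,3)]
arrival = 27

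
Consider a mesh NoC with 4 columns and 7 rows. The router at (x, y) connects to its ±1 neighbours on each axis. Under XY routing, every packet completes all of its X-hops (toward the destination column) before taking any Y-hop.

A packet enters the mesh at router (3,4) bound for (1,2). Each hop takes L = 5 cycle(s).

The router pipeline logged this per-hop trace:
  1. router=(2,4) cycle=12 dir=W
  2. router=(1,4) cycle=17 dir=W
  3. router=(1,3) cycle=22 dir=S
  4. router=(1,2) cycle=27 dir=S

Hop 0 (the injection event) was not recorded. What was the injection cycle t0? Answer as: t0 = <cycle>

At hop 1 the cycle is 12; in general cyc_k = t0 + kL.
So t0 = 12 − 1·5 = 7.

t0 = 7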